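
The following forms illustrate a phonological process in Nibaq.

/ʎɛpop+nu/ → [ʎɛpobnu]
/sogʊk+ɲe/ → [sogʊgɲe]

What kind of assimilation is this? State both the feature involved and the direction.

regressive voicing assimilation

The segment that alternates is /p/, which surfaces as [b] when adjacent to /n/.
The change voiceless → voiced matches the voicing of the following /n/, identifying this as voicing assimilation.
Place and manner are unchanged, so the assimilation is partial, not total.
Checking the remaining alternation: /k/ → [g] before /ɲ/ (voiceless → voiced, matching voiced) — only voicing changes, and always toward the following segment.
Since the segment that changes precedes the conditioning segment, the assimilation is regressive.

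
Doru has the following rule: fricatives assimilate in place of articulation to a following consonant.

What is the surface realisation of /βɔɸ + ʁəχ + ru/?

[βɔχʁəsru]

The rule targets /ɸ/ (voiceless bilabial fricative), which sits before the trigger /ʁ/ (uvular).
The voiceless uvular fricative is [χ], so /ɸ/ → [χ].
At the second juncture, /χ/ likewise becomes [s] adjacent to /r/.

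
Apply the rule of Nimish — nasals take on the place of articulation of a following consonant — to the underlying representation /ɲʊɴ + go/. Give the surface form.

[ɲʊŋgo]

/ɴ/ is a voiced uvular nasal. The following trigger /g/ is velar, so /ɴ/ must become velar as well.
Changing only its place to velar gives [ŋ] — the voiced velar nasal.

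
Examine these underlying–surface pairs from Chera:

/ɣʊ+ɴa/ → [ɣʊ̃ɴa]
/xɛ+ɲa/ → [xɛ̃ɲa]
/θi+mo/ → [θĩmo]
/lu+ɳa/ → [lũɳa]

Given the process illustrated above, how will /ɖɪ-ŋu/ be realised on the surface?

The data show regressive nasality assimilation (vowel nasalisation): /ʊ/ → [ʊ̃] before /ɴ/; /ɛ/ → [ɛ̃] before /ɲ/; /i/ → [ĩ] before /m/; /u/ → [ũ] before /ɳ/ — a vowel is nasalised by an immediately following nasal consonant.
/ɪ/ sits next to the nasal /ŋ/ and is therefore nasalised to [ɪ̃].

[ɖɪ̃ŋu]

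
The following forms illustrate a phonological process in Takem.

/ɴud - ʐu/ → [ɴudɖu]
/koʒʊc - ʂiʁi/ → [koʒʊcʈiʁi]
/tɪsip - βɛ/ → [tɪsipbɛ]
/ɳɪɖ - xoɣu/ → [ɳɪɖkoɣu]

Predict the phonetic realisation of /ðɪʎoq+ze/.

[ðɪʎoqde]

The data show progressive manner assimilation: /ʐ/ → [ɖ] after /d/; /ʂ/ → [ʈ] after /c/; /β/ → [b] after /p/; /x/ → [k] after /ɖ/. In each pair only manner changes, matching the preceding consonant, while place and voice stay constant.
The rule targets /z/ (voiced alveolar fricative), which sits after the trigger /q/ (stop).
Changing only its manner to stop gives [d] — the voiced alveolar stop.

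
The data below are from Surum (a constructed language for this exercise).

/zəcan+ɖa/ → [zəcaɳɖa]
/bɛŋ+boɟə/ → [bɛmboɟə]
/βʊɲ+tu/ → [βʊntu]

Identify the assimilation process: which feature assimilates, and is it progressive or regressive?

The segment that alternates is /n/, which surfaces as [ɳ] when adjacent to /ɖ/.
/n/ is alveolar while /ɖ/ is retroflex; the output [ɳ] is retroflex, matching the trigger — so the feature that spreads is place.
Manner and voice are unchanged, so the assimilation is partial, not total.
Checking the remaining alternations: /ŋ/ → [m] before /b/ (velar → bilabial, matching bilabial); /ɲ/ → [n] before /t/ (palatal → alveolar, matching alveolar) — only place changes, and always toward the following segment.
The trigger is the following segment, so the direction is regressive (anticipatory).

regressive place assimilation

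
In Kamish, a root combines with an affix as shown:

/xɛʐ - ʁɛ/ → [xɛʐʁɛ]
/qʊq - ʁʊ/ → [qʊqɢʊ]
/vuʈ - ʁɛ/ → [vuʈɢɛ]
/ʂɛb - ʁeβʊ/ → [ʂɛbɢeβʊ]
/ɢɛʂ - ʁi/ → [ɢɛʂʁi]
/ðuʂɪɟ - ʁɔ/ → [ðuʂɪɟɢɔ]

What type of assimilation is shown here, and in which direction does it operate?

Comparing underlying and surface forms, /ʁ/ → [ɢ] is the alternation; the neighbouring /q/ is constant.
/ʁ/ is a fricative while /q/ is a stop; the output [ɢ] is a stop, matching the trigger — so the feature that spreads is manner.
Place and voice are unchanged, so the assimilation is partial, not total.
The same holds elsewhere in the data: /ʁ/ → [ɢ] after /ʈ/ (fricative → stop, matching a stop); /ʁ/ → [ɢ] after /b/ (fricative → stop, matching a stop); /ʁ/ → [ɢ] after /ɟ/ (fricative → stop, matching a stop) — only manner changes, and always toward the preceding segment.
Nothing changes in [xɛʐʁɛ], [ɢɛʂʁi]: there the adjacent consonants already agree in manner (/ʁ/ and /ʐ/ are both fricatives; /ʁ/ and /ʂ/ are both fricatives), so these forms are consistent with the same rule.
The trigger is the preceding segment, so the direction is progressive (perseverative).

progressive manner assimilation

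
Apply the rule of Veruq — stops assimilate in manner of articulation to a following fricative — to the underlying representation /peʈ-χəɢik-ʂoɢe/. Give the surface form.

/ʈ/ is a voiceless retroflex stop. The following trigger /χ/ is a fricative, so /ʈ/ must become a fricative as well.
The voiceless retroflex fricative is [ʂ], so /ʈ/ → [ʂ].
At the second juncture, /k/ likewise becomes [x] adjacent to /ʂ/.

[peʂχəɢixʂoɢe]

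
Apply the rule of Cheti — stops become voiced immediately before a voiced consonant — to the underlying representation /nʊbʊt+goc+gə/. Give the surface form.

The rule targets /t/ (voiceless alveolar stop), which sits before the trigger /g/ (voiced).
Changing only its voicing to voiced gives [d] — the voiced alveolar stop.
The same rule applies at the second boundary: /c/ → [ɟ] next to /g/.

[nʊbʊdgoɟgə]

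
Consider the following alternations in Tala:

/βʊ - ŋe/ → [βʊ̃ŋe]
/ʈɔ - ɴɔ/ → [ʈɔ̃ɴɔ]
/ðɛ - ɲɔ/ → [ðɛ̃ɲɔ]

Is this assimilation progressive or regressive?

The vowel /ʊ/ surfaces as nasalised [ʊ̃] next to the following nasal /ŋ/ — it has acquired the [+nasal] feature of its neighbour.
Likewise in the remaining data: /ɔ/ → [ɔ̃] before /ɴ/; /ɛ/ → [ɛ̃] before /ɲ/ — each time a vowel is nasalised next to a following nasal.
Because the conditioning nasal is to the right of the vowel that changes, the process is regressive (anticipatory).

regressive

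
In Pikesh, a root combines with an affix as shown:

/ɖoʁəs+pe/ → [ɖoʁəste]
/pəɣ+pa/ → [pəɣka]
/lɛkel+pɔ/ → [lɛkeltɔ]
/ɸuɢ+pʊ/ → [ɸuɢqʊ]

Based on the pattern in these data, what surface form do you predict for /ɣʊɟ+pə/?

[ɣʊɟcə]

The data show progressive place assimilation: /p/ → [t] after /s/; /p/ → [k] after /ɣ/; /p/ → [t] after /l/; /p/ → [q] after /ɢ/. In each pair only place changes, matching the preceding consonant, while manner and voice stay constant.
The rule targets /p/ (voiceless bilabial stop), which sits after the trigger /ɟ/ (palatal).
Changing only its place to palatal gives [c] — the voiceless palatal stop.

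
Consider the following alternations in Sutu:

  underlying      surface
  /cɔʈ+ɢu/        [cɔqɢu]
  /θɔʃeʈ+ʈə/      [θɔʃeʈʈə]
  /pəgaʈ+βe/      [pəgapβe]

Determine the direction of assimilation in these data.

regressive

Underlying /ʈ/ is realised as [q] next to /ɢ/; /ɢ/ itself does not change.
/ʈ/ is retroflex while /ɢ/ is uvular; the output [q] is uvular, matching the trigger — so the feature that spreads is place.
Checking the remaining alternation: /ʈ/ → [p] before /β/ (retroflex → bilabial, matching bilabial) — only place changes, and always toward the following segment.
Nothing changes in [θɔʃeʈʈə]: there the adjacent consonants already agree in place (/ʈ/ and /ʈ/ are both retroflex), so this form is consistent with the same rule.
Since the segment that changes precedes the conditioning segment, the assimilation is regressive.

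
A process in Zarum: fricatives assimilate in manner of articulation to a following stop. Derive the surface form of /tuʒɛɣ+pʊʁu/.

/ɣ/ is a voiced velar fricative. The following trigger /p/ is a stop, so /ɣ/ must become a stop as well.
Changing only its manner to stop gives [g] — the voiced velar stop.

[tuʒɛgpʊʁu]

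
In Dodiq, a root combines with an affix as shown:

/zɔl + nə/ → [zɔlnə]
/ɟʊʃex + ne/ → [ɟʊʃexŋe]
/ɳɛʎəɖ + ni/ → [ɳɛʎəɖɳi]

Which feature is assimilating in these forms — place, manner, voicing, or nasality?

The segment that alternates is /n/, which surfaces as [ŋ] when adjacent to /x/.
/n/ is alveolar while /x/ is velar; the output [ŋ] is velar, matching the trigger — so the feature that spreads is place.
The same holds elsewhere in the data: /n/ → [ɳ] after /ɖ/ (alveolar → retroflex, matching retroflex) — only place changes, and always toward the preceding segment.
No alternation appears in [zɔlnə]: there the adjacent consonants already agree in place (/n/ and /l/ are both alveolar), so this form is consistent with the same rule.

place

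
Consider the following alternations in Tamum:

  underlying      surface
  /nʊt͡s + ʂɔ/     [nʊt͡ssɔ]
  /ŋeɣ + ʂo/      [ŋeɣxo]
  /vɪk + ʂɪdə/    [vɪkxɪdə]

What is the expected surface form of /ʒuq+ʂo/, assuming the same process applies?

The data show progressive place assimilation: /ʂ/ → [s] after /t͡s/; /ʂ/ → [x] after /ɣ/; /ʂ/ → [x] after /k/. In each pair only place changes, matching the preceding consonant, while manner and voice stay constant.
/ʂ/ is a voiceless retroflex fricative. The preceding trigger /q/ is uvular, so /ʂ/ must become uvular as well.
A voiceless uvular fricative is [χ], so the surface segment is [χ].

[ʒuqχo]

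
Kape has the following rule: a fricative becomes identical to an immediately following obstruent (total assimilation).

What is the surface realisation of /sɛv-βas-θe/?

/v/ is the segment targeted by the rule; it sits immediately before /β/, so it assimilates completely and surfaces as [β].
At the second juncture, /s/ likewise becomes [θ] adjacent to /θ/.

[sɛββaθθe]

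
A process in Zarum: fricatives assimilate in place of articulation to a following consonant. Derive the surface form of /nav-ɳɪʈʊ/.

[naʐɳɪʈʊ]

The rule targets /v/ (voiced labiodental fricative), which sits before the trigger /ɳ/ (retroflex).
Changing only its place to retroflex gives [ʐ] — the voiced retroflex fricative.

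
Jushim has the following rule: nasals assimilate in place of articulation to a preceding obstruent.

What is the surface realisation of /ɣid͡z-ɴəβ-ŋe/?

The rule targets /ɴ/ (voiced uvular nasal), which sits after the trigger /d͡z/ (alveolar).
The voiced alveolar nasal is [n], so /ɴ/ → [n].
The same rule applies at the second boundary: /ŋ/ → [m] next to /β/.

[ɣid͡znəβme]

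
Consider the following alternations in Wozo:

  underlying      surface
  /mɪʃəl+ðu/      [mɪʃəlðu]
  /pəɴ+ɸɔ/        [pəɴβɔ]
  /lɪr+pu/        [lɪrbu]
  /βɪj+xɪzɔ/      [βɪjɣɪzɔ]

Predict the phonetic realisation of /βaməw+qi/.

The data show progressive voicing assimilation: /ɸ/ → [β] after /ɴ/; /p/ → [b] after /r/; /x/ → [ɣ] after /j/. In each pair only voicing changes, matching the preceding consonant, while place and manner stay constant.
No alternation appears in [mɪʃəlðu]: there the adjacent consonants already agree in voicing (/ð/ and /l/ are both voiced), so this form is consistent with the same rule.
The rule targets /q/ (voiceless uvular stop), which sits after the trigger /w/ (voiced).
The voiced uvular stop is [ɢ], so /q/ → [ɢ].

[βaməwɢi]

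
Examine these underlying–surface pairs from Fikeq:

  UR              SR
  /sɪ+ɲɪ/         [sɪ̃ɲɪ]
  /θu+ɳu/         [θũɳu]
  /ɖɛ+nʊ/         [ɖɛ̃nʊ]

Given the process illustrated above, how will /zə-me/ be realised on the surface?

[zə̃me]

The data show regressive nasality assimilation (vowel nasalisation): /ɪ/ → [ɪ̃] before /ɲ/; /u/ → [ũ] before /ɳ/; /ɛ/ → [ɛ̃] before /n/ — a vowel is nasalised by an immediately following nasal consonant.
/ə/ sits next to the nasal /m/ and is therefore nasalised to [ə̃].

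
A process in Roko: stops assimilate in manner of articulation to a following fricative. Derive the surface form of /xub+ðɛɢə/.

[xuβðɛɢə]

/b/ is a voiced bilabial stop. The following trigger /ð/ is a fricative, so /b/ must become a fricative as well.
The voiced bilabial fricative is [β], so /b/ → [β].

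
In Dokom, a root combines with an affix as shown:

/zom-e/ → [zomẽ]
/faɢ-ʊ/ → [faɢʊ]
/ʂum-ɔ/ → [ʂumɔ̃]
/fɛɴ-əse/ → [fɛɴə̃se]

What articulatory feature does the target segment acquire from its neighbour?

The vowel /e/ surfaces as nasalised [ẽ] next to the preceding nasal /m/ — it has acquired the [+nasal] feature of its neighbour.
The other forms show the same pattern: /ɔ/ → [ɔ̃] after /m/; /ə/ → [ə̃] after /ɴ/ — each time a vowel is nasalised next to a preceding nasal.
No change occurs in [faɢʊ] because the vowel at the boundary is adjacent to an oral consonant, not a nasal (/ʊ/ next to /ɢ/).

nasality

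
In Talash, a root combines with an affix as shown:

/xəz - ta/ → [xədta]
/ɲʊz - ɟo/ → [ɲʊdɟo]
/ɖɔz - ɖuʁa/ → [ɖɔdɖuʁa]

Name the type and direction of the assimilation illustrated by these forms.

regressive manner assimilation

The segment that alternates is /z/, which surfaces as [d] when adjacent to /t/.
The change fricative → stop matches the manner of the following /t/, identifying this as manner assimilation.
Place and voice are unchanged, so the assimilation is partial, not total.
Checking the remaining alternations: /z/ → [d] before /ɟ/ (fricative → stop, matching a stop); /z/ → [d] before /ɖ/ (fricative → stop, matching a stop) — only manner changes, and always toward the following segment.
Since the segment that changes precedes the conditioning segment, the assimilation is regressive.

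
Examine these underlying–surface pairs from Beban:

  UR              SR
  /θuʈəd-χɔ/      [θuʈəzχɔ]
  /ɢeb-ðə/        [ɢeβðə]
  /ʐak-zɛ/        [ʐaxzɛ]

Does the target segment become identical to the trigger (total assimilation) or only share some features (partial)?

partial assimilation

Underlying /d/ is realised as [z] next to /χ/; /χ/ itself does not change.
The change stop → fricative matches the manner of the following /χ/, identifying this as manner assimilation.
Place and voice are unchanged, so the assimilation is partial, not total.
Checking the remaining alternations: /b/ → [β] before /ð/ (stop → fricative, matching a fricative); /k/ → [x] before /z/ (stop → fricative, matching a fricative) — only manner changes, and always toward the following segment.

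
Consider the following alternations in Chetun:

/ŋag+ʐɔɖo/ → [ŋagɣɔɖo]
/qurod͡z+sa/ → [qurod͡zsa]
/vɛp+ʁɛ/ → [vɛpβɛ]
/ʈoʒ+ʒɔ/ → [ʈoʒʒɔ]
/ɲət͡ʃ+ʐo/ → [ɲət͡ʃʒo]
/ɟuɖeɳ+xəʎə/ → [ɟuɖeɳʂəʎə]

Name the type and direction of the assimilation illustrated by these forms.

progressive place assimilation

Underlying /ʐ/ is realised as [ɣ] next to /g/; /g/ itself does not change.
The change retroflex → velar matches the place of the preceding /g/, identifying this as place assimilation.
Manner and voice are unchanged, so the assimilation is partial, not total.
The same holds elsewhere in the data: /ʁ/ → [β] after /p/ (uvular → bilabial, matching bilabial); /ʐ/ → [ʒ] after /t͡ʃ/ (retroflex → postalveolar, matching postalveolar); /x/ → [ʂ] after /ɳ/ (velar → retroflex, matching retroflex) — only place changes, and always toward the preceding segment.
Nothing changes in [qurod͡zsa], [ʈoʒʒɔ]: there the adjacent consonants already agree in place (/s/ and /d͡z/ are both alveolar; /ʒ/ and /ʒ/ are both postalveolar), so these forms are consistent with the same rule.
Since the segment that changes follows the conditioning segment, the assimilation is progressive.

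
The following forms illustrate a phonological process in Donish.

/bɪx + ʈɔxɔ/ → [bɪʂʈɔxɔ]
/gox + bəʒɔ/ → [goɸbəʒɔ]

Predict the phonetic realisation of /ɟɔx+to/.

The data show regressive place assimilation: /x/ → [ʂ] before /ʈ/; /x/ → [ɸ] before /b/. In each pair only place changes, matching the following consonant, while manner and voice stay constant.
/x/ is a voiceless velar fricative. The following trigger /t/ is alveolar, so /x/ must become alveolar as well.
A voiceless alveolar fricative is [s], so the surface segment is [s].

[ɟɔsto]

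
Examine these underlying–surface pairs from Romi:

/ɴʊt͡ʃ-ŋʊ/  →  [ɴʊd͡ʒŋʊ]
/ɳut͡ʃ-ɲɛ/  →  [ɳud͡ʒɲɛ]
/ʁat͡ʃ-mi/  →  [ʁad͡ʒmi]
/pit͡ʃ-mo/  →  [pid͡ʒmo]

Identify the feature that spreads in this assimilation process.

Comparing underlying and surface forms, /t͡ʃ/ → [d͡ʒ] is the alternation; the neighbouring /ŋ/ is constant.
/t͡ʃ/ is voiceless while /ŋ/ is voiced; the output [d͡ʒ] is voiced, matching the trigger — so the feature that spreads is voicing.
The same holds elsewhere in the data: /t͡ʃ/ → [d͡ʒ] before /ɲ/ (voiceless → voiced, matching voiced); /t͡ʃ/ → [d͡ʒ] before /m/ (voiceless → voiced, matching voiced) — only voicing changes, and always toward the following segment.

voicing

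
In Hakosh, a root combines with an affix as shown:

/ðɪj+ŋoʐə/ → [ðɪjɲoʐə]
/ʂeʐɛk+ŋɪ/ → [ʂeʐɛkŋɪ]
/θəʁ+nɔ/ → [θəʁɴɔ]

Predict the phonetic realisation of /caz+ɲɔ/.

[caznɔ]

The data show progressive place assimilation: /ŋ/ → [ɲ] after /j/; /n/ → [ɴ] after /ʁ/. In each pair only place changes, matching the preceding consonant, while manner and voice stay constant.
No alternation appears in [ʂeʐɛkŋɪ]: there the adjacent consonants already agree in place (/ŋ/ and /k/ are both velar), so this form is consistent with the same rule.
The rule targets /ɲ/ (voiced palatal nasal), which sits after the trigger /z/ (alveolar).
Changing only its place to alveolar gives [n] — the voiced alveolar nasal.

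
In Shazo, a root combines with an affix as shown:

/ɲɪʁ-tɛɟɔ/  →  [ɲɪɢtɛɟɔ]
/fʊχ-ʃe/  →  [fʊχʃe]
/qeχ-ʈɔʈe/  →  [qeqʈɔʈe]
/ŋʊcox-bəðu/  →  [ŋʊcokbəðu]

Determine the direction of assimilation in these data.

regressive

Comparing underlying and surface forms, /ʁ/ → [ɢ] is the alternation; the neighbouring /t/ is constant.
The change fricative → stop matches the manner of the following /t/, identifying this as manner assimilation.
The other alternating forms pattern the same way: /χ/ → [q] before /ʈ/ (fricative → stop, matching a stop); /x/ → [k] before /b/ (fricative → stop, matching a stop) — only manner changes, and always toward the following segment.
No alternation appears in [fʊχʃe]: there the adjacent consonants already agree in manner (/χ/ and /ʃ/ are both fricatives), so this form is consistent with the same rule.
Since the segment that changes precedes the conditioning segment, the assimilation is regressive.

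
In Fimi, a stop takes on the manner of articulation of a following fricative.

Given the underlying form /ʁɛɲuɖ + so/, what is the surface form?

[ʁɛɲuʐso]

The rule targets /ɖ/ (voiced retroflex stop), which sits before the trigger /s/ (fricative).
The voiced retroflex fricative is [ʐ], so /ɖ/ → [ʐ].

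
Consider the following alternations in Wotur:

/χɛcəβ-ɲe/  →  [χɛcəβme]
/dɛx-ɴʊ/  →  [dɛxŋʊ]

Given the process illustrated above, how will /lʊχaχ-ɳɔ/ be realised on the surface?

The data show progressive place assimilation: /ɲ/ → [m] after /β/; /ɴ/ → [ŋ] after /x/. In each pair only place changes, matching the preceding consonant, while manner and voice stay constant.
/ɳ/ is a voiced retroflex nasal. The preceding trigger /χ/ is uvular, so /ɳ/ must become uvular as well.
A voiced uvular nasal is [ɴ], so the surface segment is [ɴ].

[lʊχaχɴɔ]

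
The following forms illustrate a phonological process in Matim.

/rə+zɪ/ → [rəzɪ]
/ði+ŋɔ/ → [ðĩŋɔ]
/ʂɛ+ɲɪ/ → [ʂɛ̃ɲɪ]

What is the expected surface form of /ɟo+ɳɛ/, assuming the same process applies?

[ɟõɳɛ]

The data show regressive nasality assimilation (vowel nasalisation): /i/ → [ĩ] before /ŋ/; /ɛ/ → [ɛ̃] before /ɲ/ — a vowel is nasalised by an immediately following nasal consonant.
No change occurs in [rəzɪ] because the vowel at the boundary is adjacent to an oral consonant, not a nasal (/ə/ next to /z/).
/o/ sits next to the nasal /ɳ/ and is therefore nasalised to [õ].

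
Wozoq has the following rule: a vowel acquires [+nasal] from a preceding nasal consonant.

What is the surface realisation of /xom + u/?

[xomũ]

The vowel /u/ is adjacent to the preceding nasal /m/, so it acquires [+nasal] and surfaces as [ũ].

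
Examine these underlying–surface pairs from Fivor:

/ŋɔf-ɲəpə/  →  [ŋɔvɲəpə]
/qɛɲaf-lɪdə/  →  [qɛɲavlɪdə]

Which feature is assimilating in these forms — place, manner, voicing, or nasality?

Comparing underlying and surface forms, /f/ → [v] is the alternation; the neighbouring /ɲ/ is constant.
/f/ is voiceless while /ɲ/ is voiced; the output [v] is voiced, matching the trigger — so the feature that spreads is voicing.
The other alternating form patterns the same way: /f/ → [v] before /l/ (voiceless → voiced, matching voiced) — only voicing changes, and always toward the following segment.

voicing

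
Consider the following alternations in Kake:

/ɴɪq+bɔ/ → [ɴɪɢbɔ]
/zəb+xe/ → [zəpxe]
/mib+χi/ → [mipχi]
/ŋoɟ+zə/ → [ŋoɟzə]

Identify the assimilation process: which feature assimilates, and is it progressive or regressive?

Underlying /q/ is realised as [ɢ] next to /b/; /b/ itself does not change.
The change voiceless → voiced matches the voicing of the following /b/, identifying this as voicing assimilation.
Place and manner are unchanged, so the assimilation is partial, not total.
The same holds elsewhere in the data: /b/ → [p] before /x/ (voiced → voiceless, matching voiceless); /b/ → [p] before /χ/ (voiced → voiceless, matching voiceless) — only voicing changes, and always toward the following segment.
No alternation appears in [ŋoɟzə]: there the adjacent consonants already agree in voicing (/ɟ/ and /z/ are both voiced), so this form is consistent with the same rule.
Since the segment that changes precedes the conditioning segment, the assimilation is regressive.

regressive voicing assimilation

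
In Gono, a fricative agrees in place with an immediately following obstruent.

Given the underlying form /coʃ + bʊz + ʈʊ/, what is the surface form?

[coɸbʊʐʈʊ]

The rule targets /ʃ/ (voiceless postalveolar fricative), which sits before the trigger /b/ (bilabial).
The voiceless bilabial fricative is [ɸ], so /ʃ/ → [ɸ].
The same rule applies at the second boundary: /z/ → [ʐ] next to /ʈ/.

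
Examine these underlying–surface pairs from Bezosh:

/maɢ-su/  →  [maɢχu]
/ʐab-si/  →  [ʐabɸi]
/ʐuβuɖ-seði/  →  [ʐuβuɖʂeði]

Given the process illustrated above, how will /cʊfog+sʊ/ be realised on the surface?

[cʊfogxʊ]

The data show progressive place assimilation: /s/ → [χ] after /ɢ/; /s/ → [ɸ] after /b/; /s/ → [ʂ] after /ɖ/. In each pair only place changes, matching the preceding consonant, while manner and voice stay constant.
/s/ is a voiceless alveolar fricative. The preceding trigger /g/ is velar, so /s/ must become velar as well.
A voiceless velar fricative is [x], so the surface segment is [x].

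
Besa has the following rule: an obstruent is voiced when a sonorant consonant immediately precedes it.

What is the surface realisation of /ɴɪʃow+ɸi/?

/ɸ/ is a voiceless bilabial fricative. The preceding trigger /w/ is voiced, so /ɸ/ must become voiced as well.
A voiced bilabial fricative is [β], so the surface segment is [β].

[ɴɪʃowβi]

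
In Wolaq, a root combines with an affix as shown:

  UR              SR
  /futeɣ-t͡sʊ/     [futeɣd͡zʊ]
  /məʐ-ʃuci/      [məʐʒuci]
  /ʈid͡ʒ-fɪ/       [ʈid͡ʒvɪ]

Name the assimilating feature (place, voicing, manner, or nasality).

The segment that alternates is /t͡s/, which surfaces as [d͡z] when adjacent to /ɣ/.
The change voiceless → voiced matches the voicing of the preceding /ɣ/, identifying this as voicing assimilation.
Checking the remaining alternations: /ʃ/ → [ʒ] after /ʐ/ (voiceless → voiced, matching voiced); /f/ → [v] after /d͡ʒ/ (voiceless → voiced, matching voiced) — only voicing changes, and always toward the preceding segment.

voicing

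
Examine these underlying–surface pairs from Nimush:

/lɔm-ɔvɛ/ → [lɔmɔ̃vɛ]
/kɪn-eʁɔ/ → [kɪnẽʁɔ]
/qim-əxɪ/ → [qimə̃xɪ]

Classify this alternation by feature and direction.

The vowel /ɔ/ surfaces as nasalised [ɔ̃] next to the preceding nasal /m/ — it has acquired the [+nasal] feature of its neighbour.
Likewise in the remaining data: /e/ → [ẽ] after /n/; /ə/ → [ə̃] after /m/ — each time a vowel is nasalised next to a preceding nasal.
Because the conditioning nasal is to the left of the vowel that changes, the process is progressive (perseverative).

progressive nasality assimilation (vowel nasalisation)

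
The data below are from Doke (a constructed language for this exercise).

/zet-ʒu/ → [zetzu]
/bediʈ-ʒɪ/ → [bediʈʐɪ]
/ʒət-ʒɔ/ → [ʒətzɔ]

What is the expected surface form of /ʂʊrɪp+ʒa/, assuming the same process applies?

[ʂʊrɪpβa]

The data show progressive place assimilation: /ʒ/ → [z] after /t/; /ʒ/ → [ʐ] after /ʈ/. In each pair only place changes, matching the preceding consonant, while manner and voice stay constant.
/ʒ/ is a voiced postalveolar fricative. The preceding trigger /p/ is bilabial, so /ʒ/ must become bilabial as well.
Changing only its place to bilabial gives [β] — the voiced bilabial fricative.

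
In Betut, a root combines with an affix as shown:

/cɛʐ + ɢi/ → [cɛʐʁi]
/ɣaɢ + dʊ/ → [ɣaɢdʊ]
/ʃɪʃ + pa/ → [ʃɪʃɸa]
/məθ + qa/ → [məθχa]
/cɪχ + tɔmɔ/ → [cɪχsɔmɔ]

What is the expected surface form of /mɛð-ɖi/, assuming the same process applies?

[mɛðʐi]

The data show progressive manner assimilation: /ɢ/ → [ʁ] after /ʐ/; /p/ → [ɸ] after /ʃ/; /q/ → [χ] after /θ/; /t/ → [s] after /χ/. In each pair only manner changes, matching the preceding consonant, while place and voice stay constant.
No alternation appears in [ɣaɢdʊ]: there the adjacent consonants already agree in manner (/d/ and /ɢ/ are both stops), so this form is consistent with the same rule.
The rule targets /ɖ/ (voiced retroflex stop), which sits after the trigger /ð/ (fricative).
Changing only its manner to fricative gives [ʐ] — the voiced retroflex fricative.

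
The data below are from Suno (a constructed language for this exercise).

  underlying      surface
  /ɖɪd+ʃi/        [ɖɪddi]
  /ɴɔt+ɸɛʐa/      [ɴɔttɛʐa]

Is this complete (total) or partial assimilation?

Underlying /ʃ/ is realised as [d] next to /d/; /d/ itself does not change.
The output [d] is identical to the trigger /d/ — every feature (place, manner, voicing) has been copied — so this is total assimilation.
The other form behaves the same way: /ɸ/ → [t] after /t/ — in each case the output is a copy of the preceding consonant.

total assimilation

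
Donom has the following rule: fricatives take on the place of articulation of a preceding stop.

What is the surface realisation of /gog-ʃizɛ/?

[gogxizɛ]

/ʃ/ is a voiceless postalveolar fricative. The preceding trigger /g/ is velar, so /ʃ/ must become velar as well.
A voiceless velar fricative is [x], so the surface segment is [x].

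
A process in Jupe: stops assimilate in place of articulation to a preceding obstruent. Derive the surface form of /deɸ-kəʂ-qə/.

/k/ is a voiceless velar stop. The preceding trigger /ɸ/ is bilabial, so /k/ must become bilabial as well.
A voiceless bilabial stop is [p], so the surface segment is [p].
At the second juncture, /q/ likewise becomes [ʈ] adjacent to /ʂ/.

[deɸpəʂʈə]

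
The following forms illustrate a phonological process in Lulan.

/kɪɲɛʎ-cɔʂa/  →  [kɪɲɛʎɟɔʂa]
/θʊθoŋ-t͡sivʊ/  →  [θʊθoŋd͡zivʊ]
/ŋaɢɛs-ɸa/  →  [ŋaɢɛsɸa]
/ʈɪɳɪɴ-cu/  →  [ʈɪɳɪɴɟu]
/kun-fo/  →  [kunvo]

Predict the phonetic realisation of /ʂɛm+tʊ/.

The data show progressive voicing assimilation: /c/ → [ɟ] after /ʎ/; /t͡s/ → [d͡z] after /ŋ/; /c/ → [ɟ] after /ɴ/; /f/ → [v] after /n/. In each pair only voicing changes, matching the preceding consonant, while place and manner stay constant.
No alternation appears in [ŋaɢɛsɸa]: there the adjacent consonants already agree in voicing (/ɸ/ and /s/ are both voiceless), so this form is consistent with the same rule.
/t/ is a voiceless alveolar stop. The preceding trigger /m/ is voiced, so /t/ must become voiced as well.
Changing only its voicing to voiced gives [d] — the voiced alveolar stop.

[ʂɛmdʊ]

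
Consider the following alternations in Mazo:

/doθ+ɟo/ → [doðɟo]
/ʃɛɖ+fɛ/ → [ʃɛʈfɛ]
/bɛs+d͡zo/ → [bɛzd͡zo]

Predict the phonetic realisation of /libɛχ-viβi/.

The data show regressive voicing assimilation: /θ/ → [ð] before /ɟ/; /ɖ/ → [ʈ] before /f/; /s/ → [z] before /d͡z/. In each pair only voicing changes, matching the following consonant, while place and manner stay constant.
The rule targets /χ/ (voiceless uvular fricative), which sits before the trigger /v/ (voiced).
Changing only its voicing to voiced gives [ʁ] — the voiced uvular fricative.

[libɛʁviβi]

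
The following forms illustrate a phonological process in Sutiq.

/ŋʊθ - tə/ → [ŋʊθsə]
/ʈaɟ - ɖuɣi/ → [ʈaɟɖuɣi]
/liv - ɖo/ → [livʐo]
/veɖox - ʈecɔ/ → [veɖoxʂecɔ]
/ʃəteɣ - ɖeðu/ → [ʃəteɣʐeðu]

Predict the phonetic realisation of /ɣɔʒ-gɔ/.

[ɣɔʒɣɔ]

The data show progressive manner assimilation: /t/ → [s] after /θ/; /ɖ/ → [ʐ] after /v/; /ʈ/ → [ʂ] after /x/; /ɖ/ → [ʐ] after /ɣ/. In each pair only manner changes, matching the preceding consonant, while place and voice stay constant.
No alternation appears in [ʈaɟɖuɣi]: there the adjacent consonants already agree in manner (/ɖ/ and /ɟ/ are both stops), so this form is consistent with the same rule.
The rule targets /g/ (voiced velar stop), which sits after the trigger /ʒ/ (fricative).
A voiced velar fricative is [ɣ], so the surface segment is [ɣ].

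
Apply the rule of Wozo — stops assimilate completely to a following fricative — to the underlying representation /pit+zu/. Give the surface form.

[pizzu]

/t/ is the segment targeted by the rule; it sits immediately before /z/, so it assimilates completely and surfaces as [z].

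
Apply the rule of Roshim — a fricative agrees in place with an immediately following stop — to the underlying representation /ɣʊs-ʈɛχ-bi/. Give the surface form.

[ɣʊʂʈɛɸbi]

The rule targets /s/ (voiceless alveolar fricative), which sits before the trigger /ʈ/ (retroflex).
Changing only its place to retroflex gives [ʂ] — the voiceless retroflex fricative.
At the second juncture, /χ/ likewise becomes [ɸ] adjacent to /b/.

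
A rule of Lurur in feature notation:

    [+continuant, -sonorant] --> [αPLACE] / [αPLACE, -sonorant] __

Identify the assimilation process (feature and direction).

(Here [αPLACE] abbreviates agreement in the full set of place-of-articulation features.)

progressive place assimilation

The rule copies the place features (abbreviated [PLACE]) from the environment onto the target, so the assimilating feature is place.
The conditioning segment sits to the left of the focus bar, meaning the trigger precedes the segment that changes — progressive assimilation.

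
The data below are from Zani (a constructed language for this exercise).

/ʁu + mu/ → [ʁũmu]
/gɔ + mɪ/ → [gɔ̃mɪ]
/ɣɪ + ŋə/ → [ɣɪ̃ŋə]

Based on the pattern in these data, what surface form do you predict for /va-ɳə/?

The data show regressive nasality assimilation (vowel nasalisation): /u/ → [ũ] before /m/; /ɔ/ → [ɔ̃] before /m/; /ɪ/ → [ɪ̃] before /ŋ/ — a vowel is nasalised by an immediately following nasal consonant.
The vowel /a/ is adjacent to the following nasal /ɳ/, so it acquires [+nasal] and surfaces as [ã].

[vãɳə]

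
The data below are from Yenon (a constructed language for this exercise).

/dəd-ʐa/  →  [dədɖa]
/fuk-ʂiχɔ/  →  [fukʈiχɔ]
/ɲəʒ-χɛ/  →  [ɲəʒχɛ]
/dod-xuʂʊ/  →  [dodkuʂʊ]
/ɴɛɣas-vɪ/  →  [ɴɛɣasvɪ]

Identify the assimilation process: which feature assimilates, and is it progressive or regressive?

progressive manner assimilation

Comparing underlying and surface forms, /ʐ/ → [ɖ] is the alternation; the neighbouring /d/ is constant.
The change fricative → stop matches the manner of the preceding /d/, identifying this as manner assimilation.
Place and voice are unchanged, so the assimilation is partial, not total.
The other alternating forms pattern the same way: /ʂ/ → [ʈ] after /k/ (fricative → stop, matching a stop); /x/ → [k] after /d/ (fricative → stop, matching a stop) — only manner changes, and always toward the preceding segment.
Nothing changes in [ɲəʒχɛ], [ɴɛɣasvɪ]: there the adjacent consonants already agree in manner (/χ/ and /ʒ/ are both fricatives; /v/ and /s/ are both fricatives), so these forms are consistent with the same rule.
The trigger is the preceding segment, so the direction is progressive (perseverative).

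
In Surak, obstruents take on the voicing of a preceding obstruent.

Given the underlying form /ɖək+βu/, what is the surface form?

[ɖəkɸu]

The rule targets /β/ (voiced bilabial fricative), which sits after the trigger /k/ (voiceless).
The voiceless bilabial fricative is [ɸ], so /β/ → [ɸ].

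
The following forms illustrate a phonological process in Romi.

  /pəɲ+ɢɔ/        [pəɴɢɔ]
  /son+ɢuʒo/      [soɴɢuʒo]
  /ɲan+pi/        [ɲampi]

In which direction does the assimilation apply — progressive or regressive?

regressive

Underlying /ɲ/ is realised as [ɴ] next to /ɢ/; /ɢ/ itself does not change.
/ɲ/ is palatal while /ɢ/ is uvular; the output [ɴ] is uvular, matching the trigger — so the feature that spreads is place.
The other alternating forms pattern the same way: /n/ → [ɴ] before /ɢ/ (alveolar → uvular, matching uvular); /n/ → [m] before /p/ (alveolar → bilabial, matching bilabial) — only place changes, and always toward the following segment.
Since the segment that changes precedes the conditioning segment, the assimilation is regressive.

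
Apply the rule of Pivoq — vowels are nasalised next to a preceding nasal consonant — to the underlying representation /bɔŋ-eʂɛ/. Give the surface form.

[bɔŋẽʂɛ]

The vowel /e/ is adjacent to the preceding nasal /ŋ/, so it acquires [+nasal] and surfaces as [ẽ].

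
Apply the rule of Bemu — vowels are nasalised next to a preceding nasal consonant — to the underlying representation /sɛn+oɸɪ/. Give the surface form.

The vowel /o/ is adjacent to the preceding nasal /n/, so it acquires [+nasal] and surfaces as [õ].

[sɛnõɸɪ]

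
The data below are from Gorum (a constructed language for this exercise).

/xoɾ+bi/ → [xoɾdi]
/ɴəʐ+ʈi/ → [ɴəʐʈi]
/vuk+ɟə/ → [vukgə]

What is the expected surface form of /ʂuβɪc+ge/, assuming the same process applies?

[ʂuβɪcɟe]

The data show progressive place assimilation: /b/ → [d] after /ɾ/; /ɟ/ → [g] after /k/. In each pair only place changes, matching the preceding consonant, while manner and voice stay constant.
Nothing changes in [ɴəʐʈi]: there the adjacent consonants already agree in place (/ʈ/ and /ʐ/ are both retroflex), so this form is consistent with the same rule.
/g/ is a voiced velar stop. The preceding trigger /c/ is palatal, so /g/ must become palatal as well.
The voiced palatal stop is [ɟ], so /g/ → [ɟ].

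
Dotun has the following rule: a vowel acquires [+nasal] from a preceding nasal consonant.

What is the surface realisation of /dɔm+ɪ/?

[dɔmɪ̃]

The vowel /ɪ/ is adjacent to the preceding nasal /m/, so it acquires [+nasal] and surfaces as [ɪ̃].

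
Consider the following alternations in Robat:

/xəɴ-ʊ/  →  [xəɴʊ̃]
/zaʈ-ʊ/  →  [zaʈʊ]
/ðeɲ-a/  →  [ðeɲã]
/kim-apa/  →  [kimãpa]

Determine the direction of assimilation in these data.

progressive

The vowel /ʊ/ surfaces as nasalised [ʊ̃] next to the preceding nasal /ɴ/ — it has acquired the [+nasal] feature of its neighbour.
The other forms show the same pattern: /a/ → [ã] after /ɲ/; /a/ → [ã] after /m/ — each time a vowel is nasalised next to a preceding nasal.
No change occurs in [zaʈʊ] because the vowel at the boundary is adjacent to an oral consonant, not a nasal (/ʊ/ next to /ʈ/).
Because the conditioning nasal is to the left of the vowel that changes, the process is progressive (perseverative).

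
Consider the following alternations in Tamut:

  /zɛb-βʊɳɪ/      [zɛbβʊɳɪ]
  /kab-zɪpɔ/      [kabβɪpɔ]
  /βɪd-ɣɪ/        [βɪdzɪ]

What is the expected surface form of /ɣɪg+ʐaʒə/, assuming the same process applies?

The data show progressive place assimilation: /z/ → [β] after /b/; /ɣ/ → [z] after /d/. In each pair only place changes, matching the preceding consonant, while manner and voice stay constant.
Nothing changes in [zɛbβʊɳɪ]: there the adjacent consonants already agree in place (/β/ and /b/ are both bilabial), so this form is consistent with the same rule.
The rule targets /ʐ/ (voiced retroflex fricative), which sits after the trigger /g/ (velar).
A voiced velar fricative is [ɣ], so the surface segment is [ɣ].

[ɣɪgɣaʒə]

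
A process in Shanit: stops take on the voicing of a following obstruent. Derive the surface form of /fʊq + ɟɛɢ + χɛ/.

The rule targets /q/ (voiceless uvular stop), which sits before the trigger /ɟ/ (voiced).
A voiced uvular stop is [ɢ], so the surface segment is [ɢ].
At the second juncture, /ɢ/ likewise becomes [q] adjacent to /χ/.

[fʊɢɟɛqχɛ]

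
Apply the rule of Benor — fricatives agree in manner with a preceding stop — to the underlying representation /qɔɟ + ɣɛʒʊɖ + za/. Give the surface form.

[qɔɟgɛʒʊɖda]

The rule targets /ɣ/ (voiced velar fricative), which sits after the trigger /ɟ/ (stop).
The voiced velar stop is [g], so /ɣ/ → [g].
The same rule applies at the second boundary: /z/ → [d] next to /ɖ/.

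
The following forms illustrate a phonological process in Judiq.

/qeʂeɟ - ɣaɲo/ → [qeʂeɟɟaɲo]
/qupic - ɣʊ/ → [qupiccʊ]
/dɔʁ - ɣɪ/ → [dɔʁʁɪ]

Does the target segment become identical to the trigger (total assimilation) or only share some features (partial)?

total assimilation

Comparing underlying and surface forms, /ɣ/ → [ɟ] is the alternation; the neighbouring /ɟ/ is constant.
The output [ɟ] is identical to the trigger /ɟ/ — every feature (place, manner, voicing) has been copied — so this is total assimilation.
The other forms behave the same way: /ɣ/ → [c] after /c/; /ɣ/ → [ʁ] after /ʁ/ — in each case the output is a copy of the preceding consonant.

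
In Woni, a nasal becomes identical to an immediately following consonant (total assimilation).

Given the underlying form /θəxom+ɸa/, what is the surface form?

[θəxoɸɸa]

/m/ is the segment targeted by the rule; it sits immediately before /ɸ/, so it assimilates completely and surfaces as [ɸ].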